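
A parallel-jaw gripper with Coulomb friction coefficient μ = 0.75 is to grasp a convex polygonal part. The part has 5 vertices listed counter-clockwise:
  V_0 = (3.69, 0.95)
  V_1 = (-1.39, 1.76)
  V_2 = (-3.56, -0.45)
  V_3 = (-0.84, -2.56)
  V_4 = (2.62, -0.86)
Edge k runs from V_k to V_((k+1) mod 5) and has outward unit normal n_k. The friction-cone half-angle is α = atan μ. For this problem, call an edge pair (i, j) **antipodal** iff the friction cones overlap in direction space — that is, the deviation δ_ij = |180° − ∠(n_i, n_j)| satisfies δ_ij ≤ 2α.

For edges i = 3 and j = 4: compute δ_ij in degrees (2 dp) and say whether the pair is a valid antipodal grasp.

α = atan 0.75 = 36.87°;  2α = 73.74°
edge 3: e_3 = (+3.46, +1.70);  n_3 = (+0.4410, -0.8975)
edge 4: e_4 = (+1.07, +1.81);  n_4 = (+0.8608, -0.5089)
∠(n_3, n_4) = 33.24°
δ = |180° − 33.24°| = 146.76°
146.76° > 2α = 73.74°  →  invalid

δ = 146.76°, invalid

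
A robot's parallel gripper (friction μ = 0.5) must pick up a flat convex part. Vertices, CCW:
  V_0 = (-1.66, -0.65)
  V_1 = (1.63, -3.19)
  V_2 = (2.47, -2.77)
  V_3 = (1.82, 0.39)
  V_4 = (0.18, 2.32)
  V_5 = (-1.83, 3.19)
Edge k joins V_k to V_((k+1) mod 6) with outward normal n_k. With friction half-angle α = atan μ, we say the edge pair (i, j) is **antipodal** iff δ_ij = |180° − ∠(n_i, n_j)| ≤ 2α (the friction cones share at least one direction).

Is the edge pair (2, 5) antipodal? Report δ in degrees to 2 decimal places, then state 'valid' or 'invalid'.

α = atan 0.5 = 26.57°;  2α = 53.13°
edge 2: e_2 = (-0.65, +3.16);  n_2 = (+0.9795, +0.2015)
edge 5: e_5 = (+0.17, -3.84);  n_5 = (-0.9990, -0.0442)
∠(n_2, n_5) = 170.91°
δ = |180° − 170.91°| = 9.09°
9.09° ≤ 2α = 53.13°  →  valid

δ = 9.09°, valid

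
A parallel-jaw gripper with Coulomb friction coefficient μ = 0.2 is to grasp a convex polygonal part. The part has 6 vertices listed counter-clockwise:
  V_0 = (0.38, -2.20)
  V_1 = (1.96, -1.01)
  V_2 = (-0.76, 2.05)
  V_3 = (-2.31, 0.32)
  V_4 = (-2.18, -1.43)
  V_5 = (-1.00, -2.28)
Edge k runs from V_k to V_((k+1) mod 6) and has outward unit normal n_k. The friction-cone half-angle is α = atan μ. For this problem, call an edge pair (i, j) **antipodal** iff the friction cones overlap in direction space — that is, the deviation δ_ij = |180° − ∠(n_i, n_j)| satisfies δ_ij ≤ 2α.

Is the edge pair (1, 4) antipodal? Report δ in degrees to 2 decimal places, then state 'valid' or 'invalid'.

δ = 12.60°, valid

α = atan 0.2 = 11.31°;  2α = 22.62°
edge 1: e_1 = (-2.72, +3.06);  n_1 = (+0.7474, +0.6644)
edge 4: e_4 = (+1.18, -0.85);  n_4 = (-0.5845, -0.8114)
∠(n_1, n_4) = 167.40°
δ = |180° − 167.40°| = 12.60°
12.60° ≤ 2α = 22.62°  →  valid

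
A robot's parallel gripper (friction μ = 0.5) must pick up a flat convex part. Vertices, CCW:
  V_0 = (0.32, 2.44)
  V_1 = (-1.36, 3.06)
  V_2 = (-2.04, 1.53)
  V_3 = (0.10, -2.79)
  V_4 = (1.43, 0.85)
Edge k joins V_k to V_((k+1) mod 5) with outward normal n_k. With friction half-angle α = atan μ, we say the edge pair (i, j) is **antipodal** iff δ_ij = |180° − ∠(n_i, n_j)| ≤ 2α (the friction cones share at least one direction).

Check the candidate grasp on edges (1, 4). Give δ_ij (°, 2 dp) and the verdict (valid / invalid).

α = atan 0.5 = 26.57°;  2α = 53.13°
edge 1: e_1 = (-0.68, -1.53);  n_1 = (-0.9138, +0.4061)
edge 4: e_4 = (-1.11, +1.59);  n_4 = (+0.8200, +0.5724)
∠(n_1, n_4) = 121.12°
δ = |180° − 121.12°| = 58.88°
58.88° > 2α = 53.13°  →  invalid

δ = 58.88°, invalid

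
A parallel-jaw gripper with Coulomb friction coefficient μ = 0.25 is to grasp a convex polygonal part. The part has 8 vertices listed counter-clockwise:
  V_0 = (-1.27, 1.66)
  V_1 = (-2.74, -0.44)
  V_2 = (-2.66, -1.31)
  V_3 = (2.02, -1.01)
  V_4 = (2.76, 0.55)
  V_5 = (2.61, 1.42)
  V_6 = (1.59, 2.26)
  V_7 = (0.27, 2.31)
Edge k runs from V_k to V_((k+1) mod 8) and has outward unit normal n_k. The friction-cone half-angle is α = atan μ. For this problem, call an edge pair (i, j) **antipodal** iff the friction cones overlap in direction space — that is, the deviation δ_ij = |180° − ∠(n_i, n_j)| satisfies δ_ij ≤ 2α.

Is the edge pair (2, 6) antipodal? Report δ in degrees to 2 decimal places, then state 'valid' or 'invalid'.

α = atan 0.25 = 14.04°;  2α = 28.07°
edge 2: e_2 = (+4.68, +0.30);  n_2 = (+0.0640, -0.9980)
edge 6: e_6 = (-1.32, +0.05);  n_6 = (+0.0379, +0.9993)
∠(n_2, n_6) = 174.16°
δ = |180° − 174.16°| = 5.84°
5.84° ≤ 2α = 28.07°  →  valid

δ = 5.84°, valid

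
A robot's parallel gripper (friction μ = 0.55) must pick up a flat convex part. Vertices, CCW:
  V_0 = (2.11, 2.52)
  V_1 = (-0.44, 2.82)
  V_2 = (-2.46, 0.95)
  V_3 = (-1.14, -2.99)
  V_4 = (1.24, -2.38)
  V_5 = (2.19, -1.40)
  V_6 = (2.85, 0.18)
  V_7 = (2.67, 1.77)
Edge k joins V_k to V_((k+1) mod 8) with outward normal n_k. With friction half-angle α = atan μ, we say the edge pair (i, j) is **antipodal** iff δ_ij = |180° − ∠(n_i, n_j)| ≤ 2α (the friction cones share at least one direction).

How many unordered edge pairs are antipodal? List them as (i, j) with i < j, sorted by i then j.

α = atan 0.55 = 28.81°;  2α = 57.62°
n_0 = (+0.1168, +0.9932)
n_1 = (-0.6793, +0.7338)
n_2 = (-0.9482, -0.3177)
n_3 = (+0.2483, -0.9687)
n_4 = (+0.7180, -0.6960)
n_5 = (+0.9227, -0.3854)
n_6 = (+0.9937, +0.1125)
n_7 = (+0.8013, +0.5983)
  (0,1): δ = 130.50°  ·
  (0,2): δ = 64.77°  ·
  (0,3): δ = 21.09°  ✓
  (0,4): δ = 52.60°  ✓
  (0,5): δ = 74.04°  ·
  (0,6): δ = 103.17°  ·
  (0,7): δ = 133.46°  ·
  (1,2): δ = 114.27°  ·
  (1,3): δ = 28.42°  ✓
  (1,4): δ = 3.10°  ✓
  (1,5): δ = 24.54°  ✓
  (1,6): δ = 53.67°  ✓
  (1,7): δ = 83.96°  ·
  (2,3): δ = 94.15°  ·
  (2,4): δ = 62.63°  ·
  (2,5): δ = 41.19°  ✓
  (2,6): δ = 12.06°  ✓
  (2,7): δ = 18.23°  ✓
  (3,4): δ = 148.49°  ·
  (3,5): δ = 127.05°  ·
  (3,6): δ = 97.92°  ·
  (3,7): δ = 67.63°  ·
  (4,5): δ = 158.56°  ·
  (4,6): δ = 129.43°  ·
  (4,7): δ = 99.14°  ·
  (5,6): δ = 150.87°  ·
  (5,7): δ = 120.58°  ·
  (6,7): δ = 149.71°  ·
antipodal pairs: 9

count = 9; pairs: (0,3), (0,4), (1,3), (1,4), (1,5), (1,6), (2,5), (2,6), (2,7)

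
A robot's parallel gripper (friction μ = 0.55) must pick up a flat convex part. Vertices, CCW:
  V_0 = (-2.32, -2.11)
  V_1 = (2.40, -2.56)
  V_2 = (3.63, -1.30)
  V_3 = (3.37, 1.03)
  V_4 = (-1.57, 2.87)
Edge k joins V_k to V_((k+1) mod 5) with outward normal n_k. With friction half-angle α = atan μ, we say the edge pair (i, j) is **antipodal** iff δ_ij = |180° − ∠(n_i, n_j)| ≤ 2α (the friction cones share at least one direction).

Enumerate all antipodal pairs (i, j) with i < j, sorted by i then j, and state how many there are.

count = 3; pairs: (0,3), (1,4), (2,4)

α = atan 0.55 = 28.81°;  2α = 57.62°
n_0 = (-0.0949, -0.9955)
n_1 = (+0.7156, -0.6985)
n_2 = (+0.9938, +0.1109)
n_3 = (+0.3490, +0.9371)
n_4 = (-0.9888, +0.1489)
  (0,1): δ = 128.86°  ·
  (0,2): δ = 78.19°  ·
  (0,3): δ = 14.98°  ✓
  (0,4): δ = 86.88°  ·
  (1,2): δ = 129.32°  ·
  (1,3): δ = 66.12°  ·
  (1,4): δ = 35.75°  ✓
  (2,3): δ = 116.80°  ·
  (2,4): δ = 14.93°  ✓
  (3,4): δ = 78.14°  ·
antipodal pairs: 3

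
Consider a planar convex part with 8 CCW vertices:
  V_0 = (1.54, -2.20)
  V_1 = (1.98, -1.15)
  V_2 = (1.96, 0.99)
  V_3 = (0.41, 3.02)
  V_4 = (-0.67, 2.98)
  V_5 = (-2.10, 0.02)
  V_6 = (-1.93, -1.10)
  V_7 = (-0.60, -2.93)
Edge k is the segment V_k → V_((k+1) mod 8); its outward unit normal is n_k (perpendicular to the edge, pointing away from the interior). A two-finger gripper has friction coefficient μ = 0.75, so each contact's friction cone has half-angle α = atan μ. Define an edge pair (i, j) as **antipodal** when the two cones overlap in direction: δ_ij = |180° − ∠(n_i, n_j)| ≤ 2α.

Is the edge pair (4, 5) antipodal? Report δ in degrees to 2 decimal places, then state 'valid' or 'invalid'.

α = atan 0.75 = 36.87°;  2α = 73.74°
edge 4: e_4 = (-1.43, -2.96);  n_4 = (-0.9004, +0.4350)
edge 5: e_5 = (+0.17, -1.12);  n_5 = (-0.9887, -0.1501)
∠(n_4, n_5) = 34.42°
δ = |180° − 34.42°| = 145.58°
145.58° > 2α = 73.74°  →  invalid

δ = 145.58°, invalid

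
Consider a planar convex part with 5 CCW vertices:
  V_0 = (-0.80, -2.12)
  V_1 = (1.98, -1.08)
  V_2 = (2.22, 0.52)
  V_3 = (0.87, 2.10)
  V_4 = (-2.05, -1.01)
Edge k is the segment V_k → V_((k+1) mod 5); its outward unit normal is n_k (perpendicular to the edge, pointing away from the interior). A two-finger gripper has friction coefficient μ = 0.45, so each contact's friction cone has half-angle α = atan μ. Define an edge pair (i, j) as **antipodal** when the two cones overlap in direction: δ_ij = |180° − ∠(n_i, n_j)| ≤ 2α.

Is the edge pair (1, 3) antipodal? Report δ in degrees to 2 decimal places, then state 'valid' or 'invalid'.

δ = 34.66°, valid

α = atan 0.45 = 24.23°;  2α = 48.46°
edge 1: e_1 = (+0.24, +1.60);  n_1 = (+0.9889, -0.1483)
edge 3: e_3 = (-2.92, -3.11);  n_3 = (-0.7290, +0.6845)
∠(n_1, n_3) = 145.34°
δ = |180° − 145.34°| = 34.66°
34.66° ≤ 2α = 48.46°  →  valid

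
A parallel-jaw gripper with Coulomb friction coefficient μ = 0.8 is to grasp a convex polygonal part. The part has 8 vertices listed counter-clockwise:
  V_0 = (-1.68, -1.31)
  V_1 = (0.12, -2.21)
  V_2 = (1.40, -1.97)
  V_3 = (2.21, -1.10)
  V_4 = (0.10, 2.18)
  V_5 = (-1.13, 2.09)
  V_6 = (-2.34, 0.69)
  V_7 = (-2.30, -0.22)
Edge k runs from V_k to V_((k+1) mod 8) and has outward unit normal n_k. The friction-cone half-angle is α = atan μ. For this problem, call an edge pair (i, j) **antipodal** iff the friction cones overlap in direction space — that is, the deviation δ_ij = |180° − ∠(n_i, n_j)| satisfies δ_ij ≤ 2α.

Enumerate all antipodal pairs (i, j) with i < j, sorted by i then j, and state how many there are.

count = 14; pairs: (0,3), (0,4), (0,5), (1,3), (1,4), (1,5), (2,4), (2,5), (2,6), (2,7), (3,5), (3,6), (3,7), (4,7)

α = atan 0.8 = 38.66°;  2α = 77.32°
n_0 = (-0.4472, -0.8944)
n_1 = (+0.1843, -0.9829)
n_2 = (+0.7319, -0.6814)
n_3 = (+0.8410, +0.5410)
n_4 = (-0.0730, +0.9973)
n_5 = (-0.7566, +0.6539)
n_6 = (-0.9990, -0.0439)
n_7 = (-0.8692, -0.4944)
  (0,1): δ = 142.82°  ·
  (0,2): δ = 106.39°  ·
  (0,3): δ = 30.68°  ✓
  (0,4): δ = 30.75°  ✓
  (0,5): δ = 75.73°  ✓
  (0,6): δ = 119.08°  ·
  (0,7): δ = 146.20°  ·
  (1,2): δ = 143.57°  ·
  (1,3): δ = 67.87°  ✓
  (1,4): δ = 6.43°  ✓
  (1,5): δ = 38.54°  ✓
  (1,6): δ = 81.90°  ·
  (1,7): δ = 109.01°  ·
  (2,3): δ = 104.29°  ·
  (2,4): δ = 42.86°  ✓
  (2,5): δ = 2.12°  ✓
  (2,6): δ = 45.47°  ✓
  (2,7): δ = 72.59°  ✓
  (3,4): δ = 118.57°  ·
  (3,5): δ = 73.59°  ✓
  (3,6): δ = 30.24°  ✓
  (3,7): δ = 3.12°  ✓
  (4,5): δ = 135.02°  ·
  (4,6): δ = 91.67°  ·
  (4,7): δ = 64.55°  ✓
  (5,6): δ = 136.65°  ·
  (5,7): δ = 109.53°  ·
  (6,7): δ = 152.89°  ·
antipodal pairs: 14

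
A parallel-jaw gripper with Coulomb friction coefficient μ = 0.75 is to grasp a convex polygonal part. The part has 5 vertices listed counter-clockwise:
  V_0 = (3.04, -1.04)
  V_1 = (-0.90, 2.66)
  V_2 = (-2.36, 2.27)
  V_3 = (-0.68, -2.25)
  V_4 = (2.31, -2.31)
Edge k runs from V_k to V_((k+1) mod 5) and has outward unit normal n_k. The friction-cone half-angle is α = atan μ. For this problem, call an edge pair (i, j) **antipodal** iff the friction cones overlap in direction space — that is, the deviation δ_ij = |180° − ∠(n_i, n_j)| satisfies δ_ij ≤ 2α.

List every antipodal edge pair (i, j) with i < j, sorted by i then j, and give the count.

count = 5; pairs: (0,2), (0,3), (1,3), (1,4), (2,4)

α = atan 0.75 = 36.87°;  2α = 73.74°
n_0 = (+0.6846, +0.7290)
n_1 = (-0.2581, +0.9661)
n_2 = (-0.9373, -0.3484)
n_3 = (-0.0201, -0.9998)
n_4 = (+0.8670, -0.4983)
  (0,1): δ = 121.84°  ·
  (0,2): δ = 26.41°  ✓
  (0,3): δ = 42.05°  ✓
  (0,4): δ = 103.31°  ·
  (1,2): δ = 84.57°  ·
  (1,3): δ = 16.11°  ✓
  (1,4): δ = 45.15°  ✓
  (2,3): δ = 111.54°  ·
  (2,4): δ = 50.28°  ✓
  (3,4): δ = 118.74°  ·
antipodal pairs: 5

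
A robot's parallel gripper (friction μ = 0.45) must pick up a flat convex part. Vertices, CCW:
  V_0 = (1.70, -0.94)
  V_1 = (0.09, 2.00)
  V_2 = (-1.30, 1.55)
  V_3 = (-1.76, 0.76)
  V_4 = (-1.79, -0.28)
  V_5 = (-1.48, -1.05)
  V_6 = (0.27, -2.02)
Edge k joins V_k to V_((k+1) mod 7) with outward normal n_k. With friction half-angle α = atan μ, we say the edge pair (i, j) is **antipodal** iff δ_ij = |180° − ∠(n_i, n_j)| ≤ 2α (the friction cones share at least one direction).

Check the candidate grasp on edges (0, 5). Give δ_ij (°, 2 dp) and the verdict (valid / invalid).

δ = 32.30°, valid

α = atan 0.45 = 24.23°;  2α = 48.46°
edge 0: e_0 = (-1.61, +2.94);  n_0 = (+0.8771, +0.4803)
edge 5: e_5 = (+1.75, -0.97);  n_5 = (-0.4848, -0.8746)
∠(n_0, n_5) = 147.70°
δ = |180° − 147.70°| = 32.30°
32.30° ≤ 2α = 48.46°  →  valid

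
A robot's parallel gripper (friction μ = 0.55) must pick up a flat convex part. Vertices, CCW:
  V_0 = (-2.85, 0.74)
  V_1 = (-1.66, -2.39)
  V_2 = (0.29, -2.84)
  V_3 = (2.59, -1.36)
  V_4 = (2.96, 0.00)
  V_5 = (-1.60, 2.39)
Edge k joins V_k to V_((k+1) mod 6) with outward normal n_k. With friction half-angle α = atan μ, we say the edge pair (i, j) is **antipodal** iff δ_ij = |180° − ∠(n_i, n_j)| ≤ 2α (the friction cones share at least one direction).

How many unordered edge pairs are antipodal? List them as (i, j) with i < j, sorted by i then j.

count = 5; pairs: (0,3), (0,4), (1,4), (2,5), (3,5)

α = atan 0.55 = 28.81°;  2α = 57.62°
n_0 = (-0.9347, -0.3554)
n_1 = (-0.2249, -0.9744)
n_2 = (+0.5411, -0.8409)
n_3 = (+0.9649, -0.2625)
n_4 = (+0.4642, +0.8857)
n_5 = (-0.7971, +0.6039)
  (0,1): δ = 123.81°  ·
  (0,2): δ = 78.06°  ·
  (0,3): δ = 36.04°  ✓
  (0,4): δ = 41.52°  ✓
  (0,5): δ = 122.04°  ·
  (1,2): δ = 134.24°  ·
  (1,3): δ = 92.22°  ·
  (1,4): δ = 14.67°  ✓
  (1,5): δ = 65.85°  ·
  (2,3): δ = 137.98°  ·
  (2,4): δ = 60.42°  ·
  (2,5): δ = 20.09°  ✓
  (3,4): δ = 102.44°  ·
  (3,5): δ = 21.93°  ✓
  (4,5): δ = 99.49°  ·
antipodal pairs: 5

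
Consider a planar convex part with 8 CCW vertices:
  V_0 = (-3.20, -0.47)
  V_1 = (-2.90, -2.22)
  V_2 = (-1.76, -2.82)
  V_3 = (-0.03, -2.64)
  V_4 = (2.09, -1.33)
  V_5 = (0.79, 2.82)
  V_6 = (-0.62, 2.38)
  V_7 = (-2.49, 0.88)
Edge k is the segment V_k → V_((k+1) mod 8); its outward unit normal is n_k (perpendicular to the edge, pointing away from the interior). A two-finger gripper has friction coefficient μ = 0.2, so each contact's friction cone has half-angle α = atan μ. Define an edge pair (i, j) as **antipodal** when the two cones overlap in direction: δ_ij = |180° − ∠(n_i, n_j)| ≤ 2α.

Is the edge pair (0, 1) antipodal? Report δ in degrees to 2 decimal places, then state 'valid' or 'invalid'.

δ = 127.49°, invalid

α = atan 0.2 = 11.31°;  2α = 22.62°
edge 0: e_0 = (+0.30, -1.75);  n_0 = (-0.9856, -0.1690)
edge 1: e_1 = (+1.14, -0.60);  n_1 = (-0.4657, -0.8849)
∠(n_0, n_1) = 52.51°
δ = |180° − 52.51°| = 127.49°
127.49° > 2α = 22.62°  →  invalid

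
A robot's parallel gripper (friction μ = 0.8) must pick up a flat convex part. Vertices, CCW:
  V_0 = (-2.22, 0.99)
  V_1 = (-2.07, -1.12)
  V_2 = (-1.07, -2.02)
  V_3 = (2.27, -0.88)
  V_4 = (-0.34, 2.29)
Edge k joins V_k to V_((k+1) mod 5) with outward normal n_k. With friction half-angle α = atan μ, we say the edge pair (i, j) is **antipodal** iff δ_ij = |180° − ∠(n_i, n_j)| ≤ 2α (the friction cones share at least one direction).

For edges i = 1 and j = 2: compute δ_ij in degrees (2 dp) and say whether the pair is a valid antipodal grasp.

δ = 119.17°, invalid

α = atan 0.8 = 38.66°;  2α = 77.32°
edge 1: e_1 = (+1.00, -0.90);  n_1 = (-0.6690, -0.7433)
edge 2: e_2 = (+3.34, +1.14);  n_2 = (+0.3230, -0.9464)
∠(n_1, n_2) = 60.83°
δ = |180° − 60.83°| = 119.17°
119.17° > 2α = 77.32°  →  invalid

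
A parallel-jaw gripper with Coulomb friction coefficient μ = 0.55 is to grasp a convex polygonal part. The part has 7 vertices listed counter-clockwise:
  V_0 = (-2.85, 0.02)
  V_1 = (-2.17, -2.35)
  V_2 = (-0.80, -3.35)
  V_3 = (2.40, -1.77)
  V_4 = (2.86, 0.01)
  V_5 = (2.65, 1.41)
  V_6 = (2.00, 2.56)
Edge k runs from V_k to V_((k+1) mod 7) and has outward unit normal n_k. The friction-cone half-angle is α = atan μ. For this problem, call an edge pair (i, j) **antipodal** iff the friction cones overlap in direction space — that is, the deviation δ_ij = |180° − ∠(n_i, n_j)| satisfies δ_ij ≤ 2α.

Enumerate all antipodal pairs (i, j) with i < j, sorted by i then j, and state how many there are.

α = atan 0.55 = 28.81°;  2α = 57.62°
n_0 = (-0.9612, -0.2758)
n_1 = (-0.5896, -0.8077)
n_2 = (+0.4427, -0.8967)
n_3 = (+0.9682, -0.2502)
n_4 = (+0.9889, +0.1483)
n_5 = (+0.8706, +0.4921)
n_6 = (-0.4639, +0.8859)
  (0,1): δ = 142.14°  ·
  (0,2): δ = 79.73°  ·
  (0,3): δ = 30.50°  ✓
  (0,4): δ = 7.48°  ✓
  (0,5): δ = 13.47°  ✓
  (0,6): δ = 101.63°  ·
  (1,2): δ = 117.60°  ·
  (1,3): δ = 68.36°  ·
  (1,4): δ = 45.34°  ✓
  (1,5): δ = 24.40°  ✓
  (1,6): δ = 63.77°  ·
  (2,3): δ = 130.77°  ·
  (2,4): δ = 107.75°  ·
  (2,5): δ = 86.80°  ·
  (2,6): δ = 1.36°  ✓
  (3,4): δ = 156.98°  ·
  (3,5): δ = 136.03°  ·
  (3,6): δ = 47.87°  ✓
  (4,5): δ = 159.05°  ·
  (4,6): δ = 70.89°  ·
  (5,6): δ = 91.83°  ·
antipodal pairs: 7

count = 7; pairs: (0,3), (0,4), (0,5), (1,4), (1,5), (2,6), (3,6)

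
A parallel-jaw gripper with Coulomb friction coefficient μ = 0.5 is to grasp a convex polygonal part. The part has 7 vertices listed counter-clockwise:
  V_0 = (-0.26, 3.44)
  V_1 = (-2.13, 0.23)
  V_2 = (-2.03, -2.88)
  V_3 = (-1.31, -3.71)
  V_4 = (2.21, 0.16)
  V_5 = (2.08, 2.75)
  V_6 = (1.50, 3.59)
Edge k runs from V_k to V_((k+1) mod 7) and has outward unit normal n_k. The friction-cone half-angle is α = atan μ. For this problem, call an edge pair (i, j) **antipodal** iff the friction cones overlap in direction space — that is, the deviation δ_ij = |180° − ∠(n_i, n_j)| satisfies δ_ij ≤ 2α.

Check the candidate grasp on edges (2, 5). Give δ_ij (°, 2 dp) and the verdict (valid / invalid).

α = atan 0.5 = 26.57°;  2α = 53.13°
edge 2: e_2 = (+0.72, -0.83);  n_2 = (-0.7554, -0.6553)
edge 5: e_5 = (-0.58, +0.84);  n_5 = (+0.8229, +0.5682)
∠(n_2, n_5) = 173.68°
δ = |180° − 173.68°| = 6.32°
6.32° ≤ 2α = 53.13°  →  valid

δ = 6.32°, valid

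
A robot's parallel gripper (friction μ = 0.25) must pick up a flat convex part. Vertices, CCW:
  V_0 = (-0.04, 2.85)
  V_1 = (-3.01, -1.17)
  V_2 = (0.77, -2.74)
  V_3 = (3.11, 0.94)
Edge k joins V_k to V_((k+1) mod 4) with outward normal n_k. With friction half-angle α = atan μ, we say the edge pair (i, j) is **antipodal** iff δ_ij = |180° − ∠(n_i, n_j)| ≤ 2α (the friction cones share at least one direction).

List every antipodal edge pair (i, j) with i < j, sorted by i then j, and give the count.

count = 2; pairs: (0,2), (1,3)

α = atan 0.25 = 14.04°;  2α = 28.07°
n_0 = (-0.8043, +0.5942)
n_1 = (-0.3836, -0.9235)
n_2 = (+0.8439, -0.5366)
n_3 = (+0.5185, +0.8551)
  (0,1): δ = 76.10°  ·
  (0,2): δ = 4.01°  ✓
  (0,3): δ = 95.23°  ·
  (1,2): δ = 99.90°  ·
  (1,3): δ = 8.68°  ✓
  (2,3): δ = 88.78°  ·
antipodal pairs: 2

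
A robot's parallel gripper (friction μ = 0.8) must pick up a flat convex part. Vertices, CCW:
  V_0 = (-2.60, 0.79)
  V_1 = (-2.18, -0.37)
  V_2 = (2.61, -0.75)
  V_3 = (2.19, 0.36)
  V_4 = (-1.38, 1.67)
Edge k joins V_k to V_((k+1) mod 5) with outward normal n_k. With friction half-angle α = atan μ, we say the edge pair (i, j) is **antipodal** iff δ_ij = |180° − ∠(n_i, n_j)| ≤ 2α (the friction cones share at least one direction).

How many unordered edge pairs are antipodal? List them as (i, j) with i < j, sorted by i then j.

count = 6; pairs: (0,2), (0,3), (1,2), (1,3), (1,4), (2,4)

α = atan 0.8 = 38.66°;  2α = 77.32°
n_0 = (-0.9403, -0.3404)
n_1 = (-0.0791, -0.9969)
n_2 = (+0.9353, +0.3539)
n_3 = (+0.3445, +0.9388)
n_4 = (-0.5850, +0.8110)
  (0,1): δ = 114.44°  ·
  (0,2): δ = 0.82°  ✓
  (0,3): δ = 49.95°  ✓
  (0,4): δ = 105.90°  ·
  (1,2): δ = 64.74°  ✓
  (1,3): δ = 15.61°  ✓
  (1,4): δ = 40.34°  ✓
  (2,3): δ = 130.88°  ·
  (2,4): δ = 74.92°  ✓
  (3,4): δ = 124.05°  ·
antipodal pairs: 6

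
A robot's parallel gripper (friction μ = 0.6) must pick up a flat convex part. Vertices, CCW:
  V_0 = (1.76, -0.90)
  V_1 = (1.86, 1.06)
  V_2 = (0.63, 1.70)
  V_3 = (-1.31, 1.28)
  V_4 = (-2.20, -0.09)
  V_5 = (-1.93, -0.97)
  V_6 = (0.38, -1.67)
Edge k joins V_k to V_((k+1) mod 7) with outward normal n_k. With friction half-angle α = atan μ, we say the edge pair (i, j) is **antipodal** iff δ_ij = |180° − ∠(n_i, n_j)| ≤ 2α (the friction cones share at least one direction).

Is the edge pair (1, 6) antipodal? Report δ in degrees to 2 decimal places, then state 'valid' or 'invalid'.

α = atan 0.6 = 30.96°;  2α = 61.93°
edge 1: e_1 = (-1.23, +0.64);  n_1 = (+0.4616, +0.8871)
edge 6: e_6 = (+1.38, +0.77);  n_6 = (+0.4873, -0.8733)
∠(n_1, n_6) = 123.35°
δ = |180° − 123.35°| = 56.65°
56.65° ≤ 2α = 61.93°  →  valid

δ = 56.65°, valid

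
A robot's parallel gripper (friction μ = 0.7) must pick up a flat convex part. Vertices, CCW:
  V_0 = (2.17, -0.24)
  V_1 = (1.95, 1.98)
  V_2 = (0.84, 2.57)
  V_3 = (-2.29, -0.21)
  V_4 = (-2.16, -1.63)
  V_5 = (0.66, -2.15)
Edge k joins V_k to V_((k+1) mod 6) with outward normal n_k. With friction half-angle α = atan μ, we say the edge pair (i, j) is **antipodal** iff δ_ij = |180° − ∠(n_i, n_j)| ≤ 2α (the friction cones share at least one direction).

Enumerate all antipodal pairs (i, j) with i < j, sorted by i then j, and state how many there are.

count = 7; pairs: (0,2), (0,3), (1,3), (1,4), (2,4), (2,5), (3,5)

α = atan 0.7 = 34.99°;  2α = 69.98°
n_0 = (+0.9951, +0.0986)
n_1 = (+0.4693, +0.8830)
n_2 = (-0.6641, +0.7477)
n_3 = (-0.9958, -0.0912)
n_4 = (-0.1813, -0.9834)
n_5 = (+0.7845, -0.6202)
  (0,1): δ = 123.65°  ·
  (0,2): δ = 54.05°  ✓
  (0,3): δ = 0.43°  ✓
  (0,4): δ = 73.89°  ·
  (0,5): δ = 136.01°  ·
  (1,2): δ = 110.40°  ·
  (1,3): δ = 56.78°  ✓
  (1,4): δ = 17.54°  ✓
  (1,5): δ = 79.66°  ·
  (2,3): δ = 126.38°  ·
  (2,4): δ = 52.06°  ✓
  (2,5): δ = 10.06°  ✓
  (3,4): δ = 105.68°  ·
  (3,5): δ = 43.56°  ✓
  (4,5): δ = 117.88°  ·
antipodal pairs: 7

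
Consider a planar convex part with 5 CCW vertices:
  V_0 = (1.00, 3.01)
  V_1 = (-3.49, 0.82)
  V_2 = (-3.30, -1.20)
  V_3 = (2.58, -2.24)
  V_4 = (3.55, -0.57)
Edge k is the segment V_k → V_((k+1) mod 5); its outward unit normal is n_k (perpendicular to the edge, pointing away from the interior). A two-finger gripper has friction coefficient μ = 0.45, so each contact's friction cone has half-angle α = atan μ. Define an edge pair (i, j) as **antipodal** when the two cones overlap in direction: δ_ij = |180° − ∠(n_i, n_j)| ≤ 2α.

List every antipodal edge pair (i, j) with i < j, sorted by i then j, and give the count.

count = 5; pairs: (0,2), (0,3), (1,3), (1,4), (2,4)

α = atan 0.45 = 24.23°;  2α = 48.46°
n_0 = (-0.4384, +0.8988)
n_1 = (-0.9956, -0.0936)
n_2 = (-0.1742, -0.9847)
n_3 = (+0.8647, -0.5023)
n_4 = (+0.8145, +0.5802)
  (0,1): δ = 110.63°  ·
  (0,2): δ = 36.03°  ✓
  (0,3): δ = 33.85°  ✓
  (0,4): δ = 99.46°  ·
  (1,2): δ = 105.40°  ·
  (1,3): δ = 35.52°  ✓
  (1,4): δ = 30.09°  ✓
  (2,3): δ = 110.12°  ·
  (2,4): δ = 44.51°  ✓
  (3,4): δ = 114.39°  ·
antipodal pairs: 5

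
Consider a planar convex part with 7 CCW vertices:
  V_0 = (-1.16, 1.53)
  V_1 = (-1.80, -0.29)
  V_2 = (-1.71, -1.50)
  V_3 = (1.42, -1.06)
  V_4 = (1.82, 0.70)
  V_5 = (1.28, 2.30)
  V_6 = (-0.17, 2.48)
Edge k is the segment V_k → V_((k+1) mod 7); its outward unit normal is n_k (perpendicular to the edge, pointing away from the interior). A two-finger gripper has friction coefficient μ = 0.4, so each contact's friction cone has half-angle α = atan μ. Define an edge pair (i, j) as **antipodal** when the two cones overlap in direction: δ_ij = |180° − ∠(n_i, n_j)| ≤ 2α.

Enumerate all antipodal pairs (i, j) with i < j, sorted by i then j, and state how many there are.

α = atan 0.4 = 21.80°;  2α = 43.60°
n_0 = (-0.9434, +0.3317)
n_1 = (-0.9972, -0.0742)
n_2 = (+0.1392, -0.9903)
n_3 = (+0.9751, -0.2216)
n_4 = (+0.9475, +0.3198)
n_5 = (+0.1232, +0.9924)
n_6 = (-0.6924, +0.7215)
  (0,1): δ = 156.37°  ·
  (0,2): δ = 62.62°  ·
  (0,3): δ = 6.57°  ✓
  (0,4): δ = 38.02°  ✓
  (0,5): δ = 102.30°  ·
  (0,6): δ = 153.19°  ·
  (1,2): δ = 86.25°  ·
  (1,3): δ = 17.06°  ✓
  (1,4): δ = 14.40°  ✓
  (1,5): δ = 78.67°  ·
  (1,6): δ = 129.56°  ·
  (2,3): δ = 110.81°  ·
  (2,4): δ = 79.35°  ·
  (2,5): δ = 15.08°  ✓
  (2,6): δ = 35.82°  ✓
  (3,4): δ = 148.55°  ·
  (3,5): δ = 84.27°  ·
  (3,6): δ = 33.38°  ✓
  (4,5): δ = 115.73°  ·
  (4,6): δ = 64.83°  ·
  (5,6): δ = 129.10°  ·
antipodal pairs: 7

count = 7; pairs: (0,3), (0,4), (1,3), (1,4), (2,5), (2,6), (3,6)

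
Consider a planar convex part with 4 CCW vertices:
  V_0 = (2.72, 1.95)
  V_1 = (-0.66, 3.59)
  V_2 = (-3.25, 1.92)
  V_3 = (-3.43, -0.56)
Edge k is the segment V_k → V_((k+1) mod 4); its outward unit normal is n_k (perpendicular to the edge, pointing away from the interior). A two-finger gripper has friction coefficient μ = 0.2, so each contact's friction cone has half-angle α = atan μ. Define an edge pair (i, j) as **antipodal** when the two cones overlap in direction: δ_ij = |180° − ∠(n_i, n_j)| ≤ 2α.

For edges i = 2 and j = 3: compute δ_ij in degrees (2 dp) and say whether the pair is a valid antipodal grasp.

δ = 63.65°, invalid

α = atan 0.2 = 11.31°;  2α = 22.62°
edge 2: e_2 = (-0.18, -2.48);  n_2 = (-0.9974, +0.0724)
edge 3: e_3 = (+6.15, +2.51);  n_3 = (+0.3779, -0.9259)
∠(n_2, n_3) = 116.35°
δ = |180° − 116.35°| = 63.65°
63.65° > 2α = 22.62°  →  invalid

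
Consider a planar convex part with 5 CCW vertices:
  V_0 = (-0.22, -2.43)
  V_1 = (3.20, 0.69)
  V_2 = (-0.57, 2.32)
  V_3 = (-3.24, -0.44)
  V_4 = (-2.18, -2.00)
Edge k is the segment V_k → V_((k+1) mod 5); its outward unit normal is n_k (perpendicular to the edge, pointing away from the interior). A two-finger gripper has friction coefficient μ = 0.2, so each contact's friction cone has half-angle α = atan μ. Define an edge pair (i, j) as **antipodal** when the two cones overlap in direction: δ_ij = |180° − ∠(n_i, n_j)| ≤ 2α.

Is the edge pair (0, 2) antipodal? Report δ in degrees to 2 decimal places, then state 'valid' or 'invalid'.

δ = 3.58°, valid

α = atan 0.2 = 11.31°;  2α = 22.62°
edge 0: e_0 = (+3.42, +3.12);  n_0 = (+0.6740, -0.7388)
edge 2: e_2 = (-2.67, -2.76);  n_2 = (-0.7187, +0.6953)
∠(n_0, n_2) = 176.42°
δ = |180° − 176.42°| = 3.58°
3.58° ≤ 2α = 22.62°  →  valid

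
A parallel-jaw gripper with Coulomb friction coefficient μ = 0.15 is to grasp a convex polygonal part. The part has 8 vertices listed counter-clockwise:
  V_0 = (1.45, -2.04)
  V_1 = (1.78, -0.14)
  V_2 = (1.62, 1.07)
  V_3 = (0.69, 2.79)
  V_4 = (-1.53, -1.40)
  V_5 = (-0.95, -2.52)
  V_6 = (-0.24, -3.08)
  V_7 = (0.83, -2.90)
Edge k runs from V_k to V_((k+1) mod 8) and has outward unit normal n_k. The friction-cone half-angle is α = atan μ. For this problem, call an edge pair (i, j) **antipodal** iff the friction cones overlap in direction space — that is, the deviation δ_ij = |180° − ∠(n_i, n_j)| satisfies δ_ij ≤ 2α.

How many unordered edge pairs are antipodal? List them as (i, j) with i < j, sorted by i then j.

α = atan 0.15 = 8.53°;  2α = 17.06°
n_0 = (+0.9852, -0.1711)
n_1 = (+0.9914, +0.1311)
n_2 = (+0.8796, +0.4756)
n_3 = (-0.8836, +0.4682)
n_4 = (-0.8880, -0.4599)
n_5 = (-0.6193, -0.7852)
n_6 = (+0.1659, -0.9861)
n_7 = (+0.8112, -0.5848)
  (0,1): δ = 162.61°  ·
  (0,2): δ = 141.75°  ·
  (0,3): δ = 18.06°  ·
  (0,4): δ = 37.23°  ·
  (0,5): δ = 61.59°  ·
  (0,6): δ = 109.40°  ·
  (0,7): δ = 154.06°  ·
  (1,2): δ = 159.13°  ·
  (1,3): δ = 35.45°  ·
  (1,4): δ = 19.85°  ·
  (1,5): δ = 44.20°  ·
  (1,6): δ = 92.02°  ·
  (1,7): δ = 136.68°  ·
  (2,3): δ = 56.32°  ·
  (2,4): δ = 1.02°  ✓
  (2,5): δ = 23.34°  ·
  (2,6): δ = 71.15°  ·
  (2,7): δ = 115.81°  ·
  (3,4): δ = 124.71°  ·
  (3,5): δ = 100.35°  ·
  (3,6): δ = 52.53°  ·
  (3,7): δ = 7.87°  ✓
  (4,5): δ = 155.64°  ·
  (4,6): δ = 107.83°  ·
  (4,7): δ = 63.17°  ·
  (5,6): δ = 132.19°  ·
  (5,7): δ = 87.52°  ·
  (6,7): δ = 135.34°  ·
antipodal pairs: 2

count = 2; pairs: (2,4), (3,7)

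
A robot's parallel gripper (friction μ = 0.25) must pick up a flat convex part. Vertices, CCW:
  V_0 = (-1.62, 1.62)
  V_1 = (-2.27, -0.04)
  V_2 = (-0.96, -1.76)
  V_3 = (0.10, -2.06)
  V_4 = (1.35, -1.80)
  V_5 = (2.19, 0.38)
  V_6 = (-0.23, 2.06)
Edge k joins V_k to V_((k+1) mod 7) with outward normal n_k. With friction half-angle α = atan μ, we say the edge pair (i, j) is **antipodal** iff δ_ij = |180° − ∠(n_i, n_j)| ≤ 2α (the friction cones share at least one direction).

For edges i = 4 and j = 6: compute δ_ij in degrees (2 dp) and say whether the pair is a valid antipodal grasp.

α = atan 0.25 = 14.04°;  2α = 28.07°
edge 4: e_4 = (+0.84, +2.18);  n_4 = (+0.9331, -0.3596)
edge 6: e_6 = (-1.39, -0.44);  n_6 = (-0.3018, +0.9534)
∠(n_4, n_6) = 128.64°
δ = |180° − 128.64°| = 51.36°
51.36° > 2α = 28.07°  →  invalid

δ = 51.36°, invalid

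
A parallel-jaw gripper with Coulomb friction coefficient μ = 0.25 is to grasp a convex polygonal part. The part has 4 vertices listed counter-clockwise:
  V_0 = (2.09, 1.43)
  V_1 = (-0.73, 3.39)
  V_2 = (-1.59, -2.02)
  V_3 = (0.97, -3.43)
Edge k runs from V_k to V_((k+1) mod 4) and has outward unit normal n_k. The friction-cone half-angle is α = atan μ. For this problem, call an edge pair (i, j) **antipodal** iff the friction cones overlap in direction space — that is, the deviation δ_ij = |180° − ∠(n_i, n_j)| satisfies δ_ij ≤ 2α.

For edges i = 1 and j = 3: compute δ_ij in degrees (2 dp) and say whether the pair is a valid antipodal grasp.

δ = 3.94°, valid

α = atan 0.25 = 14.04°;  2α = 28.07°
edge 1: e_1 = (-0.86, -5.41);  n_1 = (-0.9876, +0.1570)
edge 3: e_3 = (+1.12, +4.86);  n_3 = (+0.9745, -0.2246)
∠(n_1, n_3) = 176.06°
δ = |180° − 176.06°| = 3.94°
3.94° ≤ 2α = 28.07°  →  valid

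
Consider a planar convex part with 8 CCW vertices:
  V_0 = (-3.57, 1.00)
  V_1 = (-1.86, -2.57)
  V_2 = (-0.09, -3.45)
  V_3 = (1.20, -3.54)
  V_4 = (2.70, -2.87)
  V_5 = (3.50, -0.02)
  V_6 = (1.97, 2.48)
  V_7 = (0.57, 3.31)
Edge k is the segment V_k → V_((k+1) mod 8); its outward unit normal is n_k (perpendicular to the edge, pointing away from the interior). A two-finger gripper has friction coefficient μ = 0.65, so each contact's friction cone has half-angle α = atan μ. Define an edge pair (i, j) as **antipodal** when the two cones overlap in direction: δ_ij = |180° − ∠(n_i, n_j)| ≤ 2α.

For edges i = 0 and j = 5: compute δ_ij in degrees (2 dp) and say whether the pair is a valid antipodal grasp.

δ = 5.87°, valid

α = atan 0.65 = 33.02°;  2α = 66.05°
edge 0: e_0 = (+1.71, -3.57);  n_0 = (-0.9019, -0.4320)
edge 5: e_5 = (-1.53, +2.50);  n_5 = (+0.8529, +0.5220)
∠(n_0, n_5) = 174.13°
δ = |180° − 174.13°| = 5.87°
5.87° ≤ 2α = 66.05°  →  valid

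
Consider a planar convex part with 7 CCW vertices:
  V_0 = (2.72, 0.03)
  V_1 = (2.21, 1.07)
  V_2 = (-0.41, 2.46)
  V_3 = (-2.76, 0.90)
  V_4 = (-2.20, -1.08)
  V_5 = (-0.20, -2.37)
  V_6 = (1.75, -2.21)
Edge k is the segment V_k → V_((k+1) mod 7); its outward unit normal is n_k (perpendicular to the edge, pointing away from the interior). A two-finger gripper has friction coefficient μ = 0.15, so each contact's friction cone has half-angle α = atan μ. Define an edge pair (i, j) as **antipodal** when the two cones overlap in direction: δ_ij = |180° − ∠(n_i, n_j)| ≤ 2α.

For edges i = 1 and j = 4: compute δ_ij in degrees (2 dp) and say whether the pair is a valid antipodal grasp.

δ = 4.87°, valid

α = atan 0.15 = 8.53°;  2α = 17.06°
edge 1: e_1 = (-2.62, +1.39);  n_1 = (+0.4687, +0.8834)
edge 4: e_4 = (+2.00, -1.29);  n_4 = (-0.5420, -0.8404)
∠(n_1, n_4) = 175.13°
δ = |180° − 175.13°| = 4.87°
4.87° ≤ 2α = 17.06°  →  valid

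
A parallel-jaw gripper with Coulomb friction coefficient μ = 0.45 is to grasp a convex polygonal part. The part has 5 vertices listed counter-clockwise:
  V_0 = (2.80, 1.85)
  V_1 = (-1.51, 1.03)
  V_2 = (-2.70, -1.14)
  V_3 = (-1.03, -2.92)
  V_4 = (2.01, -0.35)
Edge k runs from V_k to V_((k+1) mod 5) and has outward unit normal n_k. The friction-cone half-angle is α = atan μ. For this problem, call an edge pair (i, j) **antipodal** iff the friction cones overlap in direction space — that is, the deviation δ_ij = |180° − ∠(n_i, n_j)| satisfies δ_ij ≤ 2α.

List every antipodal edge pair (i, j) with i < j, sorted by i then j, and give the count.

count = 3; pairs: (0,3), (1,3), (1,4)

α = atan 0.45 = 24.23°;  2α = 48.46°
n_0 = (-0.1869, +0.9824)
n_1 = (-0.8768, +0.4808)
n_2 = (-0.7293, -0.6842)
n_3 = (+0.6456, -0.7637)
n_4 = (+0.9412, -0.3380)
  (0,1): δ = 129.51°  ·
  (0,2): δ = 57.60°  ·
  (0,3): δ = 29.44°  ✓
  (0,4): δ = 59.48°  ·
  (1,2): δ = 108.09°  ·
  (1,3): δ = 21.05°  ✓
  (1,4): δ = 8.99°  ✓
  (2,3): δ = 92.96°  ·
  (2,4): δ = 62.93°  ·
  (3,4): δ = 149.96°  ·
antipodal pairs: 3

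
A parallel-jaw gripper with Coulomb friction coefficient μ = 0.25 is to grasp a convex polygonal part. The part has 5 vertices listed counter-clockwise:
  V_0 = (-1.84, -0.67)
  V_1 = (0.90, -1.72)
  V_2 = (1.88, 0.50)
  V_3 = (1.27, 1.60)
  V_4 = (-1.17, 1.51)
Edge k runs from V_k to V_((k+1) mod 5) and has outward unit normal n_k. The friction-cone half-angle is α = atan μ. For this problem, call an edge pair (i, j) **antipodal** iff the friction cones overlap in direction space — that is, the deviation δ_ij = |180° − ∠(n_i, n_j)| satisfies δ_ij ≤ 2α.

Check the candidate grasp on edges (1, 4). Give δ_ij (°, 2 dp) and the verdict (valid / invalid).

δ = 6.73°, valid

α = atan 0.25 = 14.04°;  2α = 28.07°
edge 1: e_1 = (+0.98, +2.22);  n_1 = (+0.9148, -0.4038)
edge 4: e_4 = (-0.67, -2.18);  n_4 = (-0.9559, +0.2938)
∠(n_1, n_4) = 173.27°
δ = |180° − 173.27°| = 6.73°
6.73° ≤ 2α = 28.07°  →  valid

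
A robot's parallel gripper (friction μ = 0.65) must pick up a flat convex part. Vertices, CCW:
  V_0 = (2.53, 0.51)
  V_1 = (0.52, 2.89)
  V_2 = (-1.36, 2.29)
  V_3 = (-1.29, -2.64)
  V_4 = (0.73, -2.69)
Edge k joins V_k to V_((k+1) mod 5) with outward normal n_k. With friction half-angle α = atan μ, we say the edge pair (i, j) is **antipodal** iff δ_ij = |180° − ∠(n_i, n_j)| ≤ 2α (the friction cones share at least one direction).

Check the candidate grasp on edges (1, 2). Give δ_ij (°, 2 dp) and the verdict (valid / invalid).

δ = 106.89°, invalid

α = atan 0.65 = 33.02°;  2α = 66.05°
edge 1: e_1 = (-1.88, -0.60);  n_1 = (-0.3040, +0.9527)
edge 2: e_2 = (+0.07, -4.93);  n_2 = (-0.9999, -0.0142)
∠(n_1, n_2) = 73.11°
δ = |180° − 73.11°| = 106.89°
106.89° > 2α = 66.05°  →  invalid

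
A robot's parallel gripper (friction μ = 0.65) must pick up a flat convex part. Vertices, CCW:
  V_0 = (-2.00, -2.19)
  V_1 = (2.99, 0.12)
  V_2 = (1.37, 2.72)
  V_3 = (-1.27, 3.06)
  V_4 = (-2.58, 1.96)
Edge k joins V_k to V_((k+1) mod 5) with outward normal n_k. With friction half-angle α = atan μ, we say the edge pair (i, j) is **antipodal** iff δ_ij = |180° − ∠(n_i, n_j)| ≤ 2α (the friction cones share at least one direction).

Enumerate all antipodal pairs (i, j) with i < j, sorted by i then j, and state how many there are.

α = atan 0.65 = 33.02°;  2α = 66.05°
n_0 = (+0.4201, -0.9075)
n_1 = (+0.8487, +0.5288)
n_2 = (+0.1277, +0.9918)
n_3 = (-0.6431, +0.7658)
n_4 = (-0.9904, -0.1384)
  (0,1): δ = 82.91°  ·
  (0,2): δ = 32.18°  ✓
  (0,3): δ = 15.18°  ✓
  (0,4): δ = 73.12°  ·
  (1,2): δ = 129.26°  ·
  (1,3): δ = 81.91°  ·
  (1,4): δ = 23.97°  ✓
  (2,3): δ = 132.64°  ·
  (2,4): δ = 74.71°  ·
  (3,4): δ = 122.06°  ·
antipodal pairs: 3

count = 3; pairs: (0,2), (0,3), (1,4)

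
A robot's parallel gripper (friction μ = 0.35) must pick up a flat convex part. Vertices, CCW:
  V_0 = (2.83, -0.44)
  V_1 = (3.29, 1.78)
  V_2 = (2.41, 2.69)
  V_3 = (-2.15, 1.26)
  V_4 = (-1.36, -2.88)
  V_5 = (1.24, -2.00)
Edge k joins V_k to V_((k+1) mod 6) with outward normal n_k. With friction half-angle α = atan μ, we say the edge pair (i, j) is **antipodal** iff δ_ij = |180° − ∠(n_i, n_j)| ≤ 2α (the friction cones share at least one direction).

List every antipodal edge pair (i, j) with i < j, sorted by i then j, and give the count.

count = 4; pairs: (0,3), (1,3), (2,4), (2,5)

α = atan 0.35 = 19.29°;  2α = 38.58°
n_0 = (+0.9792, -0.2029)
n_1 = (+0.7189, +0.6952)
n_2 = (-0.2992, +0.9542)
n_3 = (-0.9823, -0.1874)
n_4 = (+0.3206, -0.9472)
n_5 = (+0.7003, -0.7138)
  (0,1): δ = 124.25°  ·
  (0,2): δ = 60.88°  ·
  (0,3): δ = 22.51°  ✓
  (0,4): δ = 120.41°  ·
  (0,5): δ = 146.16°  ·
  (1,2): δ = 116.63°  ·
  (1,3): δ = 33.24°  ✓
  (1,4): δ = 64.66°  ·
  (1,5): δ = 90.41°  ·
  (2,3): δ = 96.61°  ·
  (2,4): δ = 1.29°  ✓
  (2,5): δ = 27.04°  ✓
  (3,4): δ = 82.10°  ·
  (3,5): δ = 56.35°  ·
  (4,5): δ = 154.24°  ·
antipodal pairs: 4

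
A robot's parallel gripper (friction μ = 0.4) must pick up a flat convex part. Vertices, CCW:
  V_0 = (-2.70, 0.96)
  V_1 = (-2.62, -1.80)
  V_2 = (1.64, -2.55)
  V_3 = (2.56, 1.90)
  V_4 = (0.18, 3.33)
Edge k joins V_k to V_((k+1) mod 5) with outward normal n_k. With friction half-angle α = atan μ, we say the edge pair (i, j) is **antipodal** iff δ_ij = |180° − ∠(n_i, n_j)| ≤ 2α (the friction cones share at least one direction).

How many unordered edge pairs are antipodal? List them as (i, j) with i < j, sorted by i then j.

count = 3; pairs: (0,2), (1,3), (2,4)

α = atan 0.4 = 21.80°;  2α = 43.60°
n_0 = (-0.9996, -0.0290)
n_1 = (-0.1734, -0.9849)
n_2 = (+0.9793, -0.2025)
n_3 = (+0.5150, +0.8572)
n_4 = (-0.6354, +0.7722)
  (0,1): δ = 101.65°  ·
  (0,2): δ = 13.34°  ✓
  (0,3): δ = 57.34°  ·
  (0,4): δ = 127.79°  ·
  (1,2): δ = 91.70°  ·
  (1,3): δ = 21.01°  ✓
  (1,4): δ = 49.44°  ·
  (2,3): δ = 109.32°  ·
  (2,4): δ = 38.87°  ✓
  (3,4): δ = 109.55°  ·
antipodal pairs: 3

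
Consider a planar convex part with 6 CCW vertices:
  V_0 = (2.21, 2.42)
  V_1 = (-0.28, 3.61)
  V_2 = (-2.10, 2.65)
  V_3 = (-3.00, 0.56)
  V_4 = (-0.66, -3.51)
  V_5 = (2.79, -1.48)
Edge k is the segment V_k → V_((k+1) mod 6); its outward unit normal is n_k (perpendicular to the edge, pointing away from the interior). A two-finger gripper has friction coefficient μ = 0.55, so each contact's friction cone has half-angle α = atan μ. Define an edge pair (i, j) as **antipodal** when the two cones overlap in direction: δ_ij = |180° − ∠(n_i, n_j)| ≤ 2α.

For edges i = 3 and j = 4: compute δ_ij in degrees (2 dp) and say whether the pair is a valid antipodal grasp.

δ = 89.42°, invalid

α = atan 0.55 = 28.81°;  2α = 57.62°
edge 3: e_3 = (+2.34, -4.07);  n_3 = (-0.8669, -0.4984)
edge 4: e_4 = (+3.45, +2.03);  n_4 = (+0.5071, -0.8619)
∠(n_3, n_4) = 90.58°
δ = |180° − 90.58°| = 89.42°
89.42° > 2α = 57.62°  →  invalid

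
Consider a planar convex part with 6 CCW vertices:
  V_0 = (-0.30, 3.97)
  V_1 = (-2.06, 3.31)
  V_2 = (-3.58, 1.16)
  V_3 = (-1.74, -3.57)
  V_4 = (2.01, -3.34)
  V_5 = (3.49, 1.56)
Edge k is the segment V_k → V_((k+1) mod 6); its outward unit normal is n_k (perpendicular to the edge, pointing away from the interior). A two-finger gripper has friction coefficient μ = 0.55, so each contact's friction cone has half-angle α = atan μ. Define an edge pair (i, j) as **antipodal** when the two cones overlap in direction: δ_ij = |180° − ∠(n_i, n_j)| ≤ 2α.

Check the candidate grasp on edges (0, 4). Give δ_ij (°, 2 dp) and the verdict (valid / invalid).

δ = 52.64°, valid

α = atan 0.55 = 28.81°;  2α = 57.62°
edge 0: e_0 = (-1.76, -0.66);  n_0 = (-0.3511, +0.9363)
edge 4: e_4 = (+1.48, +4.90);  n_4 = (+0.9573, -0.2891)
∠(n_0, n_4) = 127.36°
δ = |180° − 127.36°| = 52.64°
52.64° ≤ 2α = 57.62°  →  valid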